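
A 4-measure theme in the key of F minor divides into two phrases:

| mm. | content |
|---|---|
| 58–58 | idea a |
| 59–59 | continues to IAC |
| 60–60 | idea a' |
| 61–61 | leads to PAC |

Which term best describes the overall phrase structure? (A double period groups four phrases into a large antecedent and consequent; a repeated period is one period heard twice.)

parallel period

Phrase 1 ends with an imperfect authentic cadence (weaker) and phrase 2 with a perfect authentic cadence (stronger): antecedent + consequent = a period.
The two phrases open with the same material (a / a'), so the period is parallel.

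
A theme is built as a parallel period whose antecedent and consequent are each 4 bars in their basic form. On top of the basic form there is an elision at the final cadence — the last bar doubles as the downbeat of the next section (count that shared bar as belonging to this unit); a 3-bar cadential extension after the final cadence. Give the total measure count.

Basic parallel period: 4 + 4 = 8 bars.
8 (basic form) + 3 (cadential extension) = 11.
The elision shares a bar with the next section but does not change this unit's count.

11 measures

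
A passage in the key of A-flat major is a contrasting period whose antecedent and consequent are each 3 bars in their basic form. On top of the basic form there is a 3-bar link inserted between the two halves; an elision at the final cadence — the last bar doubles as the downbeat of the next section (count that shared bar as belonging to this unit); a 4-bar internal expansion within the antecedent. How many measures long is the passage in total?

13 measures

Basic contrasting period: 3 + 3 = 6 bars.
6 (basic form) + 3 (link) + 4 (internal expansion) = 13.
The elision shares a bar with the next section but does not change this unit's count.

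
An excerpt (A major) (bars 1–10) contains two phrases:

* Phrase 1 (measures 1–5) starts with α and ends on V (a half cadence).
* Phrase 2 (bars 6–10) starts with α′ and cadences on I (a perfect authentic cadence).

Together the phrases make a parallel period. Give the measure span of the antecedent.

measures 1–5

The phrase ending with the weaker cadence (half cadence) is the antecedent; the one ending more conclusively (perfect authentic cadence) is the consequent. The antecedent is measures 1–5.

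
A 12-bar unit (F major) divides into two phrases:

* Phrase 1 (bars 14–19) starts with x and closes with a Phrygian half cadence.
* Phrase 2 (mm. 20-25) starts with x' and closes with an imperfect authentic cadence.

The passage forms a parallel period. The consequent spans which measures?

measures 20–25

The antecedent is the phrase ending with the weaker cadence (Phrygian half cadence, phrase 1) and the consequent the one ending more conclusively (imperfect authentic cadence, phrase 2); the consequent is mm. 20–25.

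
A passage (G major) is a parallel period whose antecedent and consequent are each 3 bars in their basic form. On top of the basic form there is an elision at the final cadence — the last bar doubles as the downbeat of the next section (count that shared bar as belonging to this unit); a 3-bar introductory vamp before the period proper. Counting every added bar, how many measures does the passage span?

Basic parallel period: 3 + 3 = 6 bars.
6 (basic form) + 3 (introduction) = 9.
The elision shares a bar with the next section but does not change this unit's count.

9 measures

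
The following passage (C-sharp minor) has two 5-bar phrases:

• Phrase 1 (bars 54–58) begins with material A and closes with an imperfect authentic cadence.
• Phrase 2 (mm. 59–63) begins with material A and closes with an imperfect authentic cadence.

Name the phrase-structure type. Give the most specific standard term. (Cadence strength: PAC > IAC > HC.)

repeated phrase

Both phrases have the same opening (A) and the same cadence (imperfect authentic cadence): the second is a restatement, not a consequent, so this is a repeated phrase rather than a period.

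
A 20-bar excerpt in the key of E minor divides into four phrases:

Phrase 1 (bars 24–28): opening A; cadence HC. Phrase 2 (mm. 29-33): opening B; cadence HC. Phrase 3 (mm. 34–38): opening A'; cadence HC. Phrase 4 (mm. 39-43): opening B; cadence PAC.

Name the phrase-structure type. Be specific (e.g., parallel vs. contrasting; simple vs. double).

Four phrases in two halves: the first half (bars 24–33) ends with a half cadence, the second (mm. 34-43) with a perfect authentic cadence — a large antecedent–consequent pair, i.e. a double period.
Phrase 3 begins with the same material as phrase 1, making it parallel.

parallel double period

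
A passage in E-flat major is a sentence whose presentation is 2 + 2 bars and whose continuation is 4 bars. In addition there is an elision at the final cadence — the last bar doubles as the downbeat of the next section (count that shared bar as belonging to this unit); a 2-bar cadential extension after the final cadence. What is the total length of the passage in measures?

10 measures

Basic sentence: 2 + 2 + 4 = 8 bars.
8 (basic form) + 2 (cadential extension) = 10.
The elision shares a bar with the next section but does not change this unit's count.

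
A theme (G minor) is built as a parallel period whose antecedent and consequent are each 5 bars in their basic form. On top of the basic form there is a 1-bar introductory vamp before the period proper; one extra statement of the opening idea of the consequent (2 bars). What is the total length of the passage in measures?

Basic parallel period: 5 + 5 = 10 bars.
10 (basic form) + 1 (introduction) + 2 (extra statement) = 13.

13 measures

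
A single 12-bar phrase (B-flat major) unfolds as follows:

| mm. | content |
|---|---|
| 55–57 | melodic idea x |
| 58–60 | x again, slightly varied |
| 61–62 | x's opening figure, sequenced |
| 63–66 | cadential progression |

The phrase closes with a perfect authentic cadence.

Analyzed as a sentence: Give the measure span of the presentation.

measures 55–60

The presentation of a sentence is the basic idea (mm. 55–57) plus its repetition (bars 58–60); the presentation is therefore mm. 55-60.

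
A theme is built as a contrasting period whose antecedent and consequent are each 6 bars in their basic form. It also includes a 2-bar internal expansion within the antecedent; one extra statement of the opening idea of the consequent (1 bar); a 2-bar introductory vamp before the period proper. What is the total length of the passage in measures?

17 measures

Basic contrasting period: 6 + 6 = 12 bars.
12 (basic form) + 2 (internal expansion) + 1 (extra statement) + 2 (introduction) = 17.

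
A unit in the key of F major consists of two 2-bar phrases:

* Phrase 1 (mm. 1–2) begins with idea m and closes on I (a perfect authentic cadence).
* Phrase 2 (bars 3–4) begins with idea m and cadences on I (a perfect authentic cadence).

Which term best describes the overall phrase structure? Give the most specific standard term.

Both phrases have the same opening (m) and the same cadence (perfect authentic cadence): the second is a restatement, not a consequent, so this is a repeated phrase rather than a period.

repeated phrase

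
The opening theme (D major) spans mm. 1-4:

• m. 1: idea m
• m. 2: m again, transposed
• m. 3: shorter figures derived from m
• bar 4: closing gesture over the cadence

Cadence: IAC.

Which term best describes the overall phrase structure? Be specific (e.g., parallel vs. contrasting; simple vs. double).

Basic idea (m. 1) + its repetition (bar 2) form the presentation; fragmentation and cadence (bars 3–4) form the continuation — the 4-bar whole is a sentence.

sentence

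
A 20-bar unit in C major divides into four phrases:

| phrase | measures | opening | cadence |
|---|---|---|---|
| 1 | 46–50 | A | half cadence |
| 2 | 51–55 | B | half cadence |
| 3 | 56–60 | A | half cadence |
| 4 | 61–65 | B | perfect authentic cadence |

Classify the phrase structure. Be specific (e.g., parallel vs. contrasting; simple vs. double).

Four phrases in two halves: the first half (mm. 46-55) ends with a half cadence, the second (mm. 56–65) with a perfect authentic cadence — a large antecedent–consequent pair, i.e. a double period.
Phrase 3 begins with the same material as phrase 1, making it parallel.

parallel double period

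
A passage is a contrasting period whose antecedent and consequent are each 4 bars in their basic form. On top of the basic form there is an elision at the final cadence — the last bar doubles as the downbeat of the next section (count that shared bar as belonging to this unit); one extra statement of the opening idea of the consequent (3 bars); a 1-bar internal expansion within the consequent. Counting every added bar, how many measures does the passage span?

Basic contrasting period: 4 + 4 = 8 bars.
8 (basic form) + 3 (extra statement) + 1 (internal expansion) = 12.
The elision shares a bar with the next section but does not change this unit's count.

12 measures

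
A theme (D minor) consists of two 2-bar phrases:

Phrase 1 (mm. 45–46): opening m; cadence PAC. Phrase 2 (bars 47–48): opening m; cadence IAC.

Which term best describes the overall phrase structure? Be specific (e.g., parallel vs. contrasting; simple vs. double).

phrase group

The second phrase closes with an imperfect authentic cadence, which is not stronger than the first phrase's perfect authentic cadence; without a weak→strong cadential pair there is no antecedent–consequent relationship, so this is a phrase group rather than a period.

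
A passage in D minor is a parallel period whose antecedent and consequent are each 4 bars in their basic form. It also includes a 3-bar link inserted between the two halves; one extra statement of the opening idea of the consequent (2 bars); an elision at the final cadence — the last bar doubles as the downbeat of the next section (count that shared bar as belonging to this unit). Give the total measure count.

13 measures

Basic parallel period: 4 + 4 = 8 bars.
8 (basic form) + 3 (link) + 2 (extra statement) = 13.
The elision shares a bar with the next section but does not change this unit's count.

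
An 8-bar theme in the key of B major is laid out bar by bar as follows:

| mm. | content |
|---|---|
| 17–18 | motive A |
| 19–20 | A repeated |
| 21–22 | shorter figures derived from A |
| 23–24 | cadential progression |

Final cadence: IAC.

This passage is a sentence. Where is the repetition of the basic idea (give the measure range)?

The presentation of a sentence is the basic idea (measures 17–18) plus its repetition (bars 19–20); the repetition of the basic idea is therefore mm. 19–20.

measures 19–20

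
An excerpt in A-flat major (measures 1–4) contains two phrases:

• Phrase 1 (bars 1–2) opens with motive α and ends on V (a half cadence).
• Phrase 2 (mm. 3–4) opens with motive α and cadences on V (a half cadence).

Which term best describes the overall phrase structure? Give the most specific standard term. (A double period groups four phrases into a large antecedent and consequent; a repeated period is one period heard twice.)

Both phrases have the same opening (α) and the same cadence (half cadence): the second is a restatement, not a consequent, so this is a repeated phrase rather than a period.

repeated phrase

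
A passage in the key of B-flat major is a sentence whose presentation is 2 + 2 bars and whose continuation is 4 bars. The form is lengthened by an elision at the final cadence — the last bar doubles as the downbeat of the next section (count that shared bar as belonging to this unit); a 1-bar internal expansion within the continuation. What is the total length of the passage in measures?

Basic sentence: 2 + 2 + 4 = 8 bars.
8 (basic form) + 1 (internal expansion) = 9.
The elision shares a bar with the next section but does not change this unit's count.

9 measures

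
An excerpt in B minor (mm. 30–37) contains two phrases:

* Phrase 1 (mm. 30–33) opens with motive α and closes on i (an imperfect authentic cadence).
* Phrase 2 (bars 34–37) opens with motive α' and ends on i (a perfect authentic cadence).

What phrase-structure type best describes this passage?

Phrase 1 ends with an imperfect authentic cadence (weaker) and phrase 2 with a perfect authentic cadence (stronger): antecedent + consequent = a period.
The two phrases open with the same material (α / α'), so the period is parallel.

parallel period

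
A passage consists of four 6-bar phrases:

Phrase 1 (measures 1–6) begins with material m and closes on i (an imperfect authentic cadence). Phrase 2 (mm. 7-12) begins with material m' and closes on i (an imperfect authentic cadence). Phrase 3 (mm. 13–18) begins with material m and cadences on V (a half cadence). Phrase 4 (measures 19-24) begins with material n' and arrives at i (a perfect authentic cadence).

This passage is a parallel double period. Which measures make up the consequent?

measures 13–24

In a double period the four phrases pair into a large antecedent (phrases 1–2, ending imperfect authentic cadence) and a large consequent (phrases 3–4, ending perfect authentic cadence). The consequent spans bars 13–24.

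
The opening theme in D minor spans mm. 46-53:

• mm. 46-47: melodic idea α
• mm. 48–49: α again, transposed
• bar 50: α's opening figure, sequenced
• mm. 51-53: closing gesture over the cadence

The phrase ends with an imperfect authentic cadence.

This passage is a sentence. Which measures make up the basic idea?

The presentation of a sentence is the basic idea (mm. 46–47) plus its repetition (mm. 48-49); the basic idea is therefore mm. 46–47.

measures 46–47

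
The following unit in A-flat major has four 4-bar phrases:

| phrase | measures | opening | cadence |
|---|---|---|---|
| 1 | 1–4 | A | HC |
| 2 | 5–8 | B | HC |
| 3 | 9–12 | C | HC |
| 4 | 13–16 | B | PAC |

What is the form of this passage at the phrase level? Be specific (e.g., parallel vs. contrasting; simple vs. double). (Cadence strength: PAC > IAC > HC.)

contrasting double period

Four phrases in two halves: the first half (mm. 1–8) ends with a half cadence, the second (measures 9–16) with a perfect authentic cadence — a large antecedent–consequent pair, i.e. a double period.
Phrase 3 begins with different material from phrase 1, making it contrasting.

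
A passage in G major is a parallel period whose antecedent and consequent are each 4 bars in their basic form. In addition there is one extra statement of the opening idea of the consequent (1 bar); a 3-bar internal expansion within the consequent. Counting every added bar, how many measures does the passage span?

Basic parallel period: 4 + 4 = 8 bars.
8 (basic form) + 1 (extra statement) + 3 (internal expansion) = 12.

12 measures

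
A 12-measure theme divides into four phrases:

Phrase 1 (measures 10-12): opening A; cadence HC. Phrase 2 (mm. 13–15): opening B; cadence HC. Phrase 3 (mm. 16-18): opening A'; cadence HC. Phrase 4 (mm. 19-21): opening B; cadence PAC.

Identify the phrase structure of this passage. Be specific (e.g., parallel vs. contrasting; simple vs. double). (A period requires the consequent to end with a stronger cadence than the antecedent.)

parallel double period

Four phrases in two halves: the first half (bars 10–15) ends with a half cadence, the second (measures 16-21) with a perfect authentic cadence — a large antecedent–consequent pair, i.e. a double period.
Phrase 3 begins with the same material as phrase 1, making it parallel.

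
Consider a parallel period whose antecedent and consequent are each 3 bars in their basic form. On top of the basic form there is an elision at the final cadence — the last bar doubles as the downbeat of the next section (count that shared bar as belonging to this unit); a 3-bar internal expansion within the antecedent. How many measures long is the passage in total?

9 measures

Basic parallel period: 3 + 3 = 6 bars.
6 (basic form) + 3 (internal expansion) = 9.
The elision shares a bar with the next section but does not change this unit's count.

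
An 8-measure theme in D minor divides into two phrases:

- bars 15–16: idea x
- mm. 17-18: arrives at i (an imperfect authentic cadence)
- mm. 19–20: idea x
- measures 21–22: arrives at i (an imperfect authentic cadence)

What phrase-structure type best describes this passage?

repeated phrase

Both phrases have the same opening (x) and the same cadence (imperfect authentic cadence): the second is a restatement, not a consequent, so this is a repeated phrase rather than a period.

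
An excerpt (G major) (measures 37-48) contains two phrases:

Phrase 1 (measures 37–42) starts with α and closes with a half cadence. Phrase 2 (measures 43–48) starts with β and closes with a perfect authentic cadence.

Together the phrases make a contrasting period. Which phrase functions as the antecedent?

phrase 1

The phrase ending with the weaker cadence (half cadence) is the antecedent; the one ending more conclusively (perfect authentic cadence) is the consequent. The antecedent is phrase 1.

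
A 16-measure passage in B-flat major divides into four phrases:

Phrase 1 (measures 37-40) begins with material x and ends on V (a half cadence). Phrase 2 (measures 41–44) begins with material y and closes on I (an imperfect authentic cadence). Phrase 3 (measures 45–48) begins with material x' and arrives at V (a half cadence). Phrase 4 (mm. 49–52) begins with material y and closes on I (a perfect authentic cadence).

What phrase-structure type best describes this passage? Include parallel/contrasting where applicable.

parallel double period

Four phrases in two halves: the first half (mm. 37–44) ends with an imperfect authentic cadence, the second (mm. 45–52) with a perfect authentic cadence — a large antecedent–consequent pair, i.e. a double period.
Phrase 3 begins with the same material as phrase 1, making it parallel.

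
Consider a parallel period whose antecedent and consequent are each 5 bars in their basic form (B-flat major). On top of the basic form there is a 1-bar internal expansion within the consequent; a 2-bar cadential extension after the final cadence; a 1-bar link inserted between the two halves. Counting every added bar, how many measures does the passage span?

14 measures

Basic parallel period: 5 + 5 = 10 bars.
10 (basic form) + 1 (internal expansion) + 2 (cadential extension) + 1 (link) = 14.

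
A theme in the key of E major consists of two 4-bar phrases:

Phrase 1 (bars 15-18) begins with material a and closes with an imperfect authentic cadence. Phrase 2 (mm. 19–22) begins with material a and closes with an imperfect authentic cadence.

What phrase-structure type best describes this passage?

repeated phrase

Both phrases have the same opening (a) and the same cadence (imperfect authentic cadence): the second is a restatement, not a consequent, so this is a repeated phrase rather than a period.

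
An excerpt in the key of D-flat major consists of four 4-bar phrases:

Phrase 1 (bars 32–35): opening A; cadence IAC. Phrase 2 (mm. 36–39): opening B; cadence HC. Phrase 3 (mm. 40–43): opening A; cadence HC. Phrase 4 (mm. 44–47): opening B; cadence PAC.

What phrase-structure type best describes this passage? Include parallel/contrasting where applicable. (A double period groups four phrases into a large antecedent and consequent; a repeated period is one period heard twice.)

Four phrases in two halves: the first half (measures 32-39) ends with a half cadence, the second (mm. 40–47) with a perfect authentic cadence — a large antecedent–consequent pair, i.e. a double period.
Phrase 3 begins with the same material as phrase 1, making it parallel.

parallel double period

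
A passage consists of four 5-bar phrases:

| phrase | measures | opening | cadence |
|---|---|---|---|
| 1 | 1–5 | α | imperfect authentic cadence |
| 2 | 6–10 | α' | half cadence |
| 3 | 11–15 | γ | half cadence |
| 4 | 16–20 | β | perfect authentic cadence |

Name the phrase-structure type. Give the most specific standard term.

Four phrases in two halves: the first half (bars 1–10) ends with a half cadence, the second (mm. 11–20) with a perfect authentic cadence — a large antecedent–consequent pair, i.e. a double period.
Phrase 3 begins with different material from phrase 1, making it contrasting.

contrasting double period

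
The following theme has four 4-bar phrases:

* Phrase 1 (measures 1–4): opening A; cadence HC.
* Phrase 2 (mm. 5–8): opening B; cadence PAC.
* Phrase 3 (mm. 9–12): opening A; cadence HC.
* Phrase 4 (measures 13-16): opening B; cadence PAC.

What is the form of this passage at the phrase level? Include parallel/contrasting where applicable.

repeated period

The cadence pattern HC–PAC–HC–PAC is weak–strong twice, and phrases 3–4 restate phrases 1–2: a period heard twice, not a double period (which would end weakly at phrase 2).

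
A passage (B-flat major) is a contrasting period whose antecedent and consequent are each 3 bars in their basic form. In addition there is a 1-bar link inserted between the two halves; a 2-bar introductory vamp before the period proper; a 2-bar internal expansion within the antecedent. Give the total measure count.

11 measures

Basic contrasting period: 3 + 3 = 6 bars.
6 (basic form) + 1 (link) + 2 (introduction) + 2 (internal expansion) = 11.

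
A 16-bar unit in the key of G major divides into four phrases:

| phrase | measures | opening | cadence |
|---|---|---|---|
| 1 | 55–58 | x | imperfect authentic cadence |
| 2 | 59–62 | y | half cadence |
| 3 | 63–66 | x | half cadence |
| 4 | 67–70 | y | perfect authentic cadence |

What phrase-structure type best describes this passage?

Four phrases in two halves: the first half (mm. 55–62) ends with a half cadence, the second (measures 63–70) with a perfect authentic cadence — a large antecedent–consequent pair, i.e. a double period.
Phrase 3 begins with the same material as phrase 1, making it parallel.

parallel double period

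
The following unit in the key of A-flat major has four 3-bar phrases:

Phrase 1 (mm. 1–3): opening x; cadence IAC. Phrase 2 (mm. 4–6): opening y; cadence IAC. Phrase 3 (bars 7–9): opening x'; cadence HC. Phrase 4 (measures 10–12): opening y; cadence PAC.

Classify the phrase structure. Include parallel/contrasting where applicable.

Four phrases in two halves: the first half (mm. 1–6) ends with an imperfect authentic cadence, the second (mm. 7-12) with a perfect authentic cadence — a large antecedent–consequent pair, i.e. a double period.
Phrase 3 begins with the same material as phrase 1, making it parallel.

parallel double period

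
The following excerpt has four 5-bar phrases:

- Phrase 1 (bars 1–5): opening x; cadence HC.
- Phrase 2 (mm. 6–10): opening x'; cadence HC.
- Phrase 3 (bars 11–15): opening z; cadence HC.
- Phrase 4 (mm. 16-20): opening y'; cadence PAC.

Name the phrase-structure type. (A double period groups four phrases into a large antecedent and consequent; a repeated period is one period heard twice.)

contrasting double period

Four phrases in two halves: the first half (mm. 1-10) ends with a half cadence, the second (mm. 11–20) with a perfect authentic cadence — a large antecedent–consequent pair, i.e. a double period.
Phrase 3 begins with different material from phrase 1, making it contrasting.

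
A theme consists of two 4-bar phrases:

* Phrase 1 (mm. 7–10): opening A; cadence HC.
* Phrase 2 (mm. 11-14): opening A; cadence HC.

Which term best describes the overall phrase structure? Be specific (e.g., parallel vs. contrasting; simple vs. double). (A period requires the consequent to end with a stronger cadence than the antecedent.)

repeated phrase

Both phrases have the same opening (A) and the same cadence (half cadence): the second is a restatement, not a consequent, so this is a repeated phrase rather than a period.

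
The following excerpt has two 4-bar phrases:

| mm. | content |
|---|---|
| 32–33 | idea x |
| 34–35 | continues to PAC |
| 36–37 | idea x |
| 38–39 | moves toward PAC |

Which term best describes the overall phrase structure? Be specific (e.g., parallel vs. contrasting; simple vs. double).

repeated phrase

Both phrases have the same opening (x) and the same cadence (perfect authentic cadence): the second is a restatement, not a consequent, so this is a repeated phrase rather than a period.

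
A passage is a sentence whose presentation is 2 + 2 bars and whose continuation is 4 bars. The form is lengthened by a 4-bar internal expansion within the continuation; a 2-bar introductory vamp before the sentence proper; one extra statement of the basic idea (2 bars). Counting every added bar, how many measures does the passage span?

16 measures

Basic sentence: 2 + 2 + 4 = 8 bars.
8 (basic form) + 4 (internal expansion) + 2 (introduction) + 2 (extra statement) = 16.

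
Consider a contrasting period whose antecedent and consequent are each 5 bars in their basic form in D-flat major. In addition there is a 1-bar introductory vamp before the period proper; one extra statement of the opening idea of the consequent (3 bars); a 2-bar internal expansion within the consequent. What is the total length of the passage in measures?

Basic contrasting period: 5 + 5 = 10 bars.
10 (basic form) + 1 (introduction) + 3 (extra statement) + 2 (internal expansion) = 16.

16 measures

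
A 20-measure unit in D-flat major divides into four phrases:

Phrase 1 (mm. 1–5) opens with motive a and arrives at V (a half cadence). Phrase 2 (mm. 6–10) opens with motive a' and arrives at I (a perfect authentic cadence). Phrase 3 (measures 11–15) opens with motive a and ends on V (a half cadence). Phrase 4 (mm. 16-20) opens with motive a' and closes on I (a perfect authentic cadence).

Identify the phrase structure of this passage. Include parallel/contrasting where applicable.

repeated period

The cadence pattern HC–PAC–HC–PAC is weak–strong twice, and phrases 3–4 restate phrases 1–2: a period heard twice, not a double period (which would end weakly at phrase 2).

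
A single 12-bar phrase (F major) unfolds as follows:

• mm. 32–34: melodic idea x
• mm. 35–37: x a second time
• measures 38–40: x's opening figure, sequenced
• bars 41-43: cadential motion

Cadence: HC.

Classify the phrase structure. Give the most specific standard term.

sentence

Basic idea (mm. 32-34) + its repetition (bars 35–37) form the presentation; fragmentation and cadence (bars 38–43) form the continuation — the 12-bar whole is a sentence.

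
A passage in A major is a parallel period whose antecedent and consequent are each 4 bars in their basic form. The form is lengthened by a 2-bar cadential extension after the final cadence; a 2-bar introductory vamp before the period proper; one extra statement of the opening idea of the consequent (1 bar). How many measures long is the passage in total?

13 measures

Basic parallel period: 4 + 4 = 8 bars.
8 (basic form) + 2 (cadential extension) + 2 (introduction) + 1 (extra statement) = 13.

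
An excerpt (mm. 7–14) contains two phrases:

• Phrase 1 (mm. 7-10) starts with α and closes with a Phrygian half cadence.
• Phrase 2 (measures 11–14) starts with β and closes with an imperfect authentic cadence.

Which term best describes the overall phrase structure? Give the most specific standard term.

Phrase 1 ends with a Phrygian half cadence (weaker) and phrase 2 with an imperfect authentic cadence (stronger): antecedent + consequent = a period.
The two phrases open with different material (α / β), so the period is contrasting.

contrasting period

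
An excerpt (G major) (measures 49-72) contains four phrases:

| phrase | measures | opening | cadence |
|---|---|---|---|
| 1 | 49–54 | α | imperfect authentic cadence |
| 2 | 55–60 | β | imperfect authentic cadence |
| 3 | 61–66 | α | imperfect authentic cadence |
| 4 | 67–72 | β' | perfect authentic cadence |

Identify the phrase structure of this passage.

Four phrases in two halves: the first half (mm. 49-60) ends with an imperfect authentic cadence, the second (measures 61–72) with a perfect authentic cadence — a large antecedent–consequent pair, i.e. a double period.
Phrase 3 begins with the same material as phrase 1, making it parallel.

parallel double period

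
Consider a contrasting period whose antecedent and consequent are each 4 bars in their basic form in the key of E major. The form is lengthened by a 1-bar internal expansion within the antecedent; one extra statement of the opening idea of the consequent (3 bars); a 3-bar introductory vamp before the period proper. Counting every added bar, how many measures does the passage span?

15 measures

Basic contrasting period: 4 + 4 = 8 bars.
8 (basic form) + 1 (internal expansion) + 3 (extra statement) + 3 (introduction) = 15.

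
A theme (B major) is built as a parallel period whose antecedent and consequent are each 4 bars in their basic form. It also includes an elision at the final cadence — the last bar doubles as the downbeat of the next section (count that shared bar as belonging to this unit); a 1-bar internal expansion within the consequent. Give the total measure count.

9 measures

Basic parallel period: 4 + 4 = 8 bars.
8 (basic form) + 1 (internal expansion) = 9.
The elision shares a bar with the next section but does not change this unit's count.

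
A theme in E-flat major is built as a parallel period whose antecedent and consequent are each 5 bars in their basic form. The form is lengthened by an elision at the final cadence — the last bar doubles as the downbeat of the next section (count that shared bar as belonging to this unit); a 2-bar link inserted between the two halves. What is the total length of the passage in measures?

Basic parallel period: 5 + 5 = 10 bars.
10 (basic form) + 2 (link) = 12.
The elision shares a bar with the next section but does not change this unit's count.

12 measures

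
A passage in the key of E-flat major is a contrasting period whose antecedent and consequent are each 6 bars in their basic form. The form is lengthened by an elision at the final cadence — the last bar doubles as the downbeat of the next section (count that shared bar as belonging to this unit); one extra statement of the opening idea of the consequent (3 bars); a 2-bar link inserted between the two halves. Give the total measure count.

Basic contrasting period: 6 + 6 = 12 bars.
12 (basic form) + 3 (extra statement) + 2 (link) = 17.
The elision shares a bar with the next section but does not change this unit's count.

17 measures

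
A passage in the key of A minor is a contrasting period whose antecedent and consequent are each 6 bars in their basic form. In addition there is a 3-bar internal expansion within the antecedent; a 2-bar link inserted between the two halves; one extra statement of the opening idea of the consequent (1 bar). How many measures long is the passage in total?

Basic contrasting period: 6 + 6 = 12 bars.
12 (basic form) + 3 (internal expansion) + 2 (link) + 1 (extra statement) = 18.

18 measures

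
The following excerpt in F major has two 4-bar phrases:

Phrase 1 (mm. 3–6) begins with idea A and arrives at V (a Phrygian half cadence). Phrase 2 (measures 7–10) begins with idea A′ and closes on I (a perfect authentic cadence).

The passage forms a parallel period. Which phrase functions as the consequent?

phrase 2

The phrase ending with the weaker cadence (Phrygian half cadence) is the antecedent; the one ending more conclusively (perfect authentic cadence) is the consequent. The consequent is phrase 2.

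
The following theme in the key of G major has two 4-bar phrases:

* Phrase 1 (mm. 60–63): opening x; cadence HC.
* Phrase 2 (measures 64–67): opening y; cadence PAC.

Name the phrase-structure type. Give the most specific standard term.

Phrase 1 ends with a half cadence (weaker) and phrase 2 with a perfect authentic cadence (stronger): antecedent + consequent = a period.
The two phrases open with different material (x / y), so the period is contrasting.

contrasting period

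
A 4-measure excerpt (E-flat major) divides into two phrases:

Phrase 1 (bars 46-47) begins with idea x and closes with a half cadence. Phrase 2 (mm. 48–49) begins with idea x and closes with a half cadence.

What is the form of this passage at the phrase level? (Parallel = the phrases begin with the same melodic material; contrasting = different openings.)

Both phrases have the same opening (x) and the same cadence (half cadence): the second is a restatement, not a consequent, so this is a repeated phrase rather than a period.

repeated phrase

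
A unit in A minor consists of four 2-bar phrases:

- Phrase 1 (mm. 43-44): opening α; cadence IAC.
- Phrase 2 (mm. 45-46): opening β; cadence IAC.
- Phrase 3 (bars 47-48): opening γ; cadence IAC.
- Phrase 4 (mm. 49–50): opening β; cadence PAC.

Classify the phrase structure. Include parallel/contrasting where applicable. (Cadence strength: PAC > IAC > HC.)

contrasting double period

Four phrases in two halves: the first half (mm. 43–46) ends with an imperfect authentic cadence, the second (mm. 47–50) with a perfect authentic cadence — a large antecedent–consequent pair, i.e. a double period.
Phrase 3 begins with different material from phrase 1, making it contrasting.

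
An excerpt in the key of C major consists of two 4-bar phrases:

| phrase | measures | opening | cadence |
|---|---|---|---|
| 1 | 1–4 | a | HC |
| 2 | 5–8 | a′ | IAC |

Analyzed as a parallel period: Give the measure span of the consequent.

measures 5–8

The antecedent is the phrase ending with the weaker cadence (half cadence, phrase 1) and the consequent the one ending more conclusively (imperfect authentic cadence, phrase 2); the consequent is measures 5-8.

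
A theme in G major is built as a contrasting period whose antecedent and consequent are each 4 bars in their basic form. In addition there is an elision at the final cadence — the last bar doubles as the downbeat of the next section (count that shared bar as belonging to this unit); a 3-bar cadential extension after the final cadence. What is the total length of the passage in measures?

Basic contrasting period: 4 + 4 = 8 bars.
8 (basic form) + 3 (cadential extension) = 11.
The elision shares a bar with the next section but does not change this unit's count.

11 measures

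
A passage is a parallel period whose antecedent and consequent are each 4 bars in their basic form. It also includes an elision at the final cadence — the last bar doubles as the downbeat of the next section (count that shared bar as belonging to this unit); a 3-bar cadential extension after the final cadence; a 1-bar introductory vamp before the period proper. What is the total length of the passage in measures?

12 measures

Basic parallel period: 4 + 4 = 8 bars.
8 (basic form) + 3 (cadential extension) + 1 (introduction) = 12.
The elision shares a bar with the next section but does not change this unit's count.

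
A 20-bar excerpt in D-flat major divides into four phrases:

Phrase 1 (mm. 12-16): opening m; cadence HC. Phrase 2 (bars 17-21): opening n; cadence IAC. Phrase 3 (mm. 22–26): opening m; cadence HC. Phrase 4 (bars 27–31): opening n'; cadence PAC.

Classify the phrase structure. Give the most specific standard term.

parallel double period

Four phrases in two halves: the first half (mm. 12-21) ends with an imperfect authentic cadence, the second (measures 22–31) with a perfect authentic cadence — a large antecedent–consequent pair, i.e. a double period.
Phrase 3 begins with the same material as phrase 1, making it parallel.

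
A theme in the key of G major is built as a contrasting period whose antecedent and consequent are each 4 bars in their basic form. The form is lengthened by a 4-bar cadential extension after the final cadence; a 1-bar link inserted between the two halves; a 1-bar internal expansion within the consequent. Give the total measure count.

14 measures

Basic contrasting period: 4 + 4 = 8 bars.
8 (basic form) + 4 (cadential extension) + 1 (link) + 1 (internal expansion) = 14.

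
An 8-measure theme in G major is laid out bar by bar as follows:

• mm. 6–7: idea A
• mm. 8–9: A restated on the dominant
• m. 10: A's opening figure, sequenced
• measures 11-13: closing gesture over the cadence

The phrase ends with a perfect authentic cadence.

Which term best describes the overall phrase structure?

sentence

Basic idea (measures 6–7) + its repetition (bars 8–9) form the presentation; fragmentation and cadence (mm. 10-13) form the continuation — the 8-bar whole is a sentence.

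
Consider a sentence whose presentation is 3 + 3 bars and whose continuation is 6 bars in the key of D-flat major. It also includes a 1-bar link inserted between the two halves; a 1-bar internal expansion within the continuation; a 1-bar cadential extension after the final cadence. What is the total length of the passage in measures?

15 measures

Basic sentence: 3 + 3 + 6 = 12 bars.
12 (basic form) + 1 (link) + 1 (internal expansion) + 1 (cadential extension) = 15.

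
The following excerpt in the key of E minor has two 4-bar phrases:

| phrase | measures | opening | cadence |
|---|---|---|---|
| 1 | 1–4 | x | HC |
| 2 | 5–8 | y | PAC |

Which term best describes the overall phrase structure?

contrasting period

Phrase 1 ends with a half cadence (weaker) and phrase 2 with a perfect authentic cadence (stronger): antecedent + consequent = a period.
The two phrases open with different material (x / y), so the period is contrasting.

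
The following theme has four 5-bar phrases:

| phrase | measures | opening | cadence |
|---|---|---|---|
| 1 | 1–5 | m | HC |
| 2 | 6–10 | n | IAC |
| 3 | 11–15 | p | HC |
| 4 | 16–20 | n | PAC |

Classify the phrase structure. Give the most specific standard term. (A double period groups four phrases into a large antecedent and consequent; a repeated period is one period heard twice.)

Four phrases in two halves: the first half (mm. 1–10) ends with an imperfect authentic cadence, the second (bars 11-20) with a perfect authentic cadence — a large antecedent–consequent pair, i.e. a double period.
Phrase 3 begins with different material from phrase 1, making it contrasting.

contrasting double period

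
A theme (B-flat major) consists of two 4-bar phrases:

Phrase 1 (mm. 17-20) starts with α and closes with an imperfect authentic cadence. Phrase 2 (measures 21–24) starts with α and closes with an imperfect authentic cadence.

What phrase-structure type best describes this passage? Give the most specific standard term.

Both phrases have the same opening (α) and the same cadence (imperfect authentic cadence): the second is a restatement, not a consequent, so this is a repeated phrase rather than a period.

repeated phrase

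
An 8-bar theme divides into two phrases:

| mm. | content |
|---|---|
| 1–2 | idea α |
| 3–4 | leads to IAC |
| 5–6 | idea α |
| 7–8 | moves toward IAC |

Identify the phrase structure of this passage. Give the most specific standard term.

repeated phrase

Both phrases have the same opening (α) and the same cadence (imperfect authentic cadence): the second is a restatement, not a consequent, so this is a repeated phrase rather than a period.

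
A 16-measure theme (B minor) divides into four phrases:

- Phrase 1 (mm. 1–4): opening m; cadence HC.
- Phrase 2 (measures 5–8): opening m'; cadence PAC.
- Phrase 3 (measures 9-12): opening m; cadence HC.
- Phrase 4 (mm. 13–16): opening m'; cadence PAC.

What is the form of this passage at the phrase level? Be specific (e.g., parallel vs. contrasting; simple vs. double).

repeated period

The cadence pattern HC–PAC–HC–PAC is weak–strong twice, and phrases 3–4 restate phrases 1–2: a period heard twice, not a double period (which would end weakly at phrase 2).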